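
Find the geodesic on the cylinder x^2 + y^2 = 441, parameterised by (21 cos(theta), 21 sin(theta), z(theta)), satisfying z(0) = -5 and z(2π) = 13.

Parameterise the cylinder of radius R = 21 as
    r(θ) = (21 cos θ, 21 sin θ, z(θ)).
The arc-length element is
    ds = sqrt(441 + (dz/dθ)^2) dθ,
so the Lagrangian is L = sqrt(441 + z'^2).
L depends on z' only, not on z or θ, so ∂L/∂z = 0 and
    ∂L/∂z' = z' / sqrt(441 + z'^2).
The Euler-Lagrange equation gives
    d/dθ( z' / sqrt(441 + z'^2) ) = 0,
so z' is constant. Integrating once:
    z(θ) = a θ + b,
a helix on the cylinder (a straight line when the cylinder is unrolled). The constants a, b are determined by the endpoint conditions.
With endpoint conditions z(0) = -5 and z(2π) = 13: from z(0) = b we get b = -5, and a·2π + -5 = 13 gives a = 9/π, so
    z(θ) = (9/π) θ − 5.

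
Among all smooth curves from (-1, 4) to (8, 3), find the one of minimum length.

Arc-length functional: J[y] = ∫ sqrt(1 + (y')^2) dx.
Lagrangian L = sqrt(1 + (y')^2) has no explicit y dependence, so ∂L/∂y = 0 and the Euler-Lagrange equation gives
    d/dx( y' / sqrt(1 + (y')^2) ) = 0  ⇒  y' / sqrt(1 + (y')^2) = const.
Hence y' is constant, so y(x) is affine.
Fitting the endpoints (-1, 4) and (8, 3):
    slope m = (3 − 4) / (8 − (-1)) = -1/9,
    intercept c = 4 − m·(-1) = 35/9.
Extremal: y(x) = (-1/9) x + 35/9.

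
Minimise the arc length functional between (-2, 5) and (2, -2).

Arc-length functional: J[y] = ∫ sqrt(1 + (y')^2) dx.
Lagrangian L = sqrt(1 + (y')^2) has no explicit y dependence, so ∂L/∂y = 0 and the Euler-Lagrange equation gives
    d/dx( y' / sqrt(1 + (y')^2) ) = 0  ⇒  y' / sqrt(1 + (y')^2) = const.
Hence y' is constant, so y(x) is affine.
Fitting the endpoints (-2, 5) and (2, -2):
    slope m = ((-2) − 5) / (2 − (-2)) = -7/4,
    intercept c = 5 − m·(-2) = 3/2.
Extremal: y(x) = (-7/4) x + 3/2.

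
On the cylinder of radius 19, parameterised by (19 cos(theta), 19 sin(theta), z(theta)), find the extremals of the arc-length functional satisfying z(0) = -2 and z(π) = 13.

Parameterise the cylinder of radius R = 19 as
    r(θ) = (19 cos θ, 19 sin θ, z(θ)).
The arc-length element is
    ds = sqrt(361 + (dz/dθ)^2) dθ,
so the Lagrangian is L = sqrt(361 + z'^2).
L depends on z' only, not on z or θ, so ∂L/∂z = 0 and
    ∂L/∂z' = z' / sqrt(361 + z'^2).
The Euler-Lagrange equation gives
    d/dθ( z' / sqrt(361 + z'^2) ) = 0,
so z' is constant. Integrating once:
    z(θ) = a θ + b,
a helix on the cylinder (a straight line when the cylinder is unrolled). The constants a, b are determined by the endpoint conditions.
With endpoint conditions z(0) = -2 and z(π) = 13: from z(0) = b we get b = -2, and a·π + -2 = 13 gives a = 15/π, so
    z(θ) = (15/π) θ − 2.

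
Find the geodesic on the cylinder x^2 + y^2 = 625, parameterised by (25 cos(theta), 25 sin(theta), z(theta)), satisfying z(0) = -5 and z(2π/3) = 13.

Parameterise the cylinder of radius R = 25 as
    r(θ) = (25 cos θ, 25 sin θ, z(θ)).
The arc-length element is
    ds = sqrt(625 + (dz/dθ)^2) dθ,
so the Lagrangian is L = sqrt(625 + z'^2).
L depends on z' only, not on z or θ, so ∂L/∂z = 0 and
    ∂L/∂z' = z' / sqrt(625 + z'^2).
The Euler-Lagrange equation gives
    d/dθ( z' / sqrt(625 + z'^2) ) = 0,
so z' is constant. Integrating once:
    z(θ) = a θ + b,
a helix on the cylinder (a straight line when the cylinder is unrolled). The constants a, b are determined by the endpoint conditions.
With endpoint conditions z(0) = -5 and z(2π/3) = 13: from z(0) = b we get b = -5, and a·2π/3 + -5 = 13 gives a = 27/π, so
    z(θ) = (27/π) θ − 5.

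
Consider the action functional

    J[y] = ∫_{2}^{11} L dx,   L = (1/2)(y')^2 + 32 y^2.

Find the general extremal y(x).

The Lagrangian is L = (1/2)(y')^2 + 32 y^2.
∂L/∂y = 64y.
∂L/∂y' = y'.
The Euler-Lagrange equation d/dx(∂L/∂y') − ∂L/∂y = 0 becomes:
    y'' - 64 y = 0
General solution: y(x) = A e^(8x) + B e^(-8x), where A and B are arbitrary constants fixed by the endpoint conditions.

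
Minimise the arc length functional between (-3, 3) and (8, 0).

Arc-length functional: J[y] = ∫ sqrt(1 + (y')^2) dx.
Lagrangian L = sqrt(1 + (y')^2) has no explicit y dependence, so ∂L/∂y = 0 and the Euler-Lagrange equation gives
    d/dx( y' / sqrt(1 + (y')^2) ) = 0  ⇒  y' / sqrt(1 + (y')^2) = const.
Hence y' is constant, so y(x) is affine.
Fitting the endpoints (-3, 3) and (8, 0):
    slope m = (0 − 3) / (8 − (-3)) = -3/11,
    intercept c = 3 − m·(-3) = 24/11.
Extremal: y(x) = (-3/11) x + 24/11.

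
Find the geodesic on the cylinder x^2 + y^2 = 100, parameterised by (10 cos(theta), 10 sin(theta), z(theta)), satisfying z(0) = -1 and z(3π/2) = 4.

Parameterise the cylinder of radius R = 10 as
    r(θ) = (10 cos θ, 10 sin θ, z(θ)).
The arc-length element is
    ds = sqrt(100 + (dz/dθ)^2) dθ,
so the Lagrangian is L = sqrt(100 + z'^2).
L depends on z' only, not on z or θ, so ∂L/∂z = 0 and
    ∂L/∂z' = z' / sqrt(100 + z'^2).
The Euler-Lagrange equation gives
    d/dθ( z' / sqrt(100 + z'^2) ) = 0,
so z' is constant. Integrating once:
    z(θ) = a θ + b,
a helix on the cylinder (a straight line when the cylinder is unrolled). The constants a, b are determined by the endpoint conditions.
With endpoint conditions z(0) = -1 and z(3π/2) = 4: from z(0) = b we get b = -1, and a·3π/2 + -1 = 4 gives a = 10/(3π), so
    z(θ) = (10/(3π)) θ − 1.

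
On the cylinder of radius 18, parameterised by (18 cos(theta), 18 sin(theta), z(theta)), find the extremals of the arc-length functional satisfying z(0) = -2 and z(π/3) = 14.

Parameterise the cylinder of radius R = 18 as
    r(θ) = (18 cos θ, 18 sin θ, z(θ)).
The arc-length element is
    ds = sqrt(324 + (dz/dθ)^2) dθ,
so the Lagrangian is L = sqrt(324 + z'^2).
L depends on z' only, not on z or θ, so ∂L/∂z = 0 and
    ∂L/∂z' = z' / sqrt(324 + z'^2).
The Euler-Lagrange equation gives
    d/dθ( z' / sqrt(324 + z'^2) ) = 0,
so z' is constant. Integrating once:
    z(θ) = a θ + b,
a helix on the cylinder (a straight line when the cylinder is unrolled). The constants a, b are determined by the endpoint conditions.
With endpoint conditions z(0) = -2 and z(π/3) = 14: from z(0) = b we get b = -2, and a·π/3 + -2 = 14 gives a = 48/π, so
    z(θ) = (48/π) θ − 2.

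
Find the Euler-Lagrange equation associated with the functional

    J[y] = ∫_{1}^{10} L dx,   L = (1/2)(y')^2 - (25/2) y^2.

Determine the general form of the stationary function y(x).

The Lagrangian is L = (1/2)(y')^2 - (25/2) y^2.
∂L/∂y = -25y.
∂L/∂y' = y'.
The Euler-Lagrange equation d/dx(∂L/∂y') − ∂L/∂y = 0 becomes:
    y'' + 25 y = 0
General solution: y(x) = A sin(5x) + B cos(5x), where A and B are arbitrary constants fixed by the endpoint conditions.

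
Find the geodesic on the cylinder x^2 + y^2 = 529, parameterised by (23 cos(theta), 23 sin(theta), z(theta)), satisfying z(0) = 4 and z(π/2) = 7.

Parameterise the cylinder of radius R = 23 as
    r(θ) = (23 cos θ, 23 sin θ, z(θ)).
The arc-length element is
    ds = sqrt(529 + (dz/dθ)^2) dθ,
so the Lagrangian is L = sqrt(529 + z'^2).
L depends on z' only, not on z or θ, so ∂L/∂z = 0 and
    ∂L/∂z' = z' / sqrt(529 + z'^2).
The Euler-Lagrange equation gives
    d/dθ( z' / sqrt(529 + z'^2) ) = 0,
so z' is constant. Integrating once:
    z(θ) = a θ + b,
a helix on the cylinder (a straight line when the cylinder is unrolled). The constants a, b are determined by the endpoint conditions.
With endpoint conditions z(0) = 4 and z(π/2) = 7: from z(0) = b we get b = 4, and a·π/2 + 4 = 7 gives a = 6/π, so
    z(θ) = (6/π) θ + 4.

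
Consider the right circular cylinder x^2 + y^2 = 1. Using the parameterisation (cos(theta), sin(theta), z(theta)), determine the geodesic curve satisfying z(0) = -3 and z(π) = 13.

Parameterise the cylinder of radius R = 1 as
    r(θ) = (cos θ, sin θ, z(θ)).
The arc-length element is
    ds = sqrt(1 + (dz/dθ)^2) dθ,
so the Lagrangian is L = sqrt(1 + z'^2).
L depends on z' only, not on z or θ, so ∂L/∂z = 0 and
    ∂L/∂z' = z' / sqrt(1 + z'^2).
The Euler-Lagrange equation gives
    d/dθ( z' / sqrt(1 + z'^2) ) = 0,
so z' is constant. Integrating once:
    z(θ) = a θ + b,
a helix on the cylinder (a straight line when the cylinder is unrolled). The constants a, b are determined by the endpoint conditions.
With endpoint conditions z(0) = -3 and z(π) = 13: from z(0) = b we get b = -3, and a·π + -3 = 13 gives a = 16/π, so
    z(θ) = (16/π) θ − 3.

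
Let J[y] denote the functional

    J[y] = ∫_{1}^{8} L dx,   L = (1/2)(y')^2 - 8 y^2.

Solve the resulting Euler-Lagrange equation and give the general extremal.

The Lagrangian is L = (1/2)(y')^2 - 8 y^2.
∂L/∂y = -16y.
∂L/∂y' = y'.
The Euler-Lagrange equation d/dx(∂L/∂y') − ∂L/∂y = 0 becomes:
    y'' + 16 y = 0
General solution: y(x) = A sin(4x) + B cos(4x), where A and B are arbitrary constants fixed by the endpoint conditions.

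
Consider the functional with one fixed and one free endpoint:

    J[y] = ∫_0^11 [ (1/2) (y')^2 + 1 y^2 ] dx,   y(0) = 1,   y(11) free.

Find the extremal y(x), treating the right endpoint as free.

The Lagrangian L = (1/2) (y')^2 + 1 y^2 gives
    ∂L/∂y = 2 y,   ∂L/∂y' = y'.
Euler-Lagrange: y'' − 2 y = 0.
With k = sqrt(2), the general solution is
    y(x) = A cosh(sqrt(2) x) + B sinh(sqrt(2) x).
Fixed left endpoint y(0) = 1 ⇒ A = 1.
The right endpoint x = 11 is free, so the natural (transversality) condition is ∂L/∂y' |_{x=11} = 0, i.e. y'(11) = 0.
Compute y'(x) = A k sinh(k x) + B k cosh(k x), so
    y'(11) = A k sinh(k·11) + B k cosh(k·11) = 0
    ⇒ B = −A tanh(k·11) = − tanh(sqrt(2)·11).
Therefore the extremal is
    y(x) = cosh(sqrt(2) x) − tanh(sqrt(2)·11) sinh(sqrt(2) x).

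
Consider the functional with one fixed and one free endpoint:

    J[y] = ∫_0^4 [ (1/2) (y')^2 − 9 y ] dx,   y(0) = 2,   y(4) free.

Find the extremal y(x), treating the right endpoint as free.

The Lagrangian L = (1/2) (y')^2 − 9 y gives
    ∂L/∂y = −9,   ∂L/∂y' = y'.
Euler-Lagrange: d/dx(y') − (−9) = 0, i.e. y'' + 9 = 0, so
    y(x) = −(9/2) x^2 + C1 x + C2.
Fixed left endpoint y(0) = 2 ⇒ C2 = 2.
The right endpoint x = 4 is free, so the natural (transversality) condition is ∂L/∂y' |_{x=4} = 0, i.e. y'(4) = 0.
Compute y'(x) = −9 x + C1, so y'(4) = −36 + C1 = 0 ⇒ C1 = 36.
Therefore the extremal is
    y(x) = −(9/2) x^2 + 36 x + 2.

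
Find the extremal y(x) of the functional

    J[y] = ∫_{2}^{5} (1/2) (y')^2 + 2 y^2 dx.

The Lagrangian is L = (1/2) (y')^2 + 2 y^2.
Compute ∂L/∂y = 4y, ∂L/∂y' = y'.
The Euler-Lagrange equation d/dx(∂L/∂y') − ∂L/∂y = 0 reduces to
    y'' − 4 y = 0.
Its general solution is
    y(x) = A e^(2x) + B e^(−2x),
with A, B fixed by the endpoint conditions.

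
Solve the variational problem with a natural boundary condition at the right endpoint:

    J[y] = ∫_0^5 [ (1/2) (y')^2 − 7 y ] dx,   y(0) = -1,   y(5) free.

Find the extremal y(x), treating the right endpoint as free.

The Lagrangian L = (1/2) (y')^2 − 7 y gives
    ∂L/∂y = −7,   ∂L/∂y' = y'.
Euler-Lagrange: d/dx(y') − (−7) = 0, i.e. y'' + 7 = 0, so
    y(x) = −(7/2) x^2 + C1 x + C2.
Fixed left endpoint y(0) = -1 ⇒ C2 = -1.
The right endpoint x = 5 is free, so the natural (transversality) condition is ∂L/∂y' |_{x=5} = 0, i.e. y'(5) = 0.
Compute y'(x) = −7 x + C1, so y'(5) = −35 + C1 = 0 ⇒ C1 = 35.
Therefore the extremal is
    y(x) = −(7/2) x^2 + 35 x − 1.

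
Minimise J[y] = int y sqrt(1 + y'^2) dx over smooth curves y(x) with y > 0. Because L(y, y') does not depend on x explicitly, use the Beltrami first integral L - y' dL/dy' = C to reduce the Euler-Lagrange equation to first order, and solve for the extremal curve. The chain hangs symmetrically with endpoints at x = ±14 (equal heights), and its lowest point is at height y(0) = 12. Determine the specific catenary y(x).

The Lagrangian L(y, y') = y sqrt(1 + y'^2) has no explicit x dependence, so the Beltrami identity applies:
    L − y' ∂L/∂y' = C.
Compute ∂L/∂y' = y · y' / sqrt(1 + y'^2). Then
    L − y' ∂L/∂y'
    = y sqrt(1 + y'^2) − y · y'^2 / sqrt(1 + y'^2)
    = y (1 + y'^2 − y'^2) / sqrt(1 + y'^2)
    = y / sqrt(1 + y'^2) = C.
Squaring gives y^2 = C^2 (1 + y'^2), i.e.
    y'^2 = y^2 / C^2 − 1.
Separating variables,
    dy / sqrt(y^2 − C^2) = dx / C,
and integrating gives arccosh(y / C) = (x − a)/C, so
    y(x) = C cosh((x − a)/C),
the catenary. The constants C and a are fixed by the two endpoint conditions (and, for the hanging-chain problem, the length constraint selects C).
Now fit the given data. The endpoints x = ±14 are symmetric at equal height, so the catenary is even about its minimum: a = 0 and y(x) = C cosh(x/C). The lowest point is y(0) = C cosh(0) = C, and we are told y(0) = 12, so C = 12. Therefore
    y(x) = 12 cosh(x/12),
and at the endpoints
    y(±14) = 12 cosh(14/12).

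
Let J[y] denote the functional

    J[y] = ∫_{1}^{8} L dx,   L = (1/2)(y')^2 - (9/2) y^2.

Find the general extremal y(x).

The Lagrangian is L = (1/2)(y')^2 - (9/2) y^2.
∂L/∂y = -9y.
∂L/∂y' = y'.
The Euler-Lagrange equation d/dx(∂L/∂y') − ∂L/∂y = 0 becomes:
    y'' + 9 y = 0
General solution: y(x) = A sin(3x) + B cos(3x), where A and B are arbitrary constants fixed by the endpoint conditions.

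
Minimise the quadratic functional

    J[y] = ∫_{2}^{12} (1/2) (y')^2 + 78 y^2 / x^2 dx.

The Lagrangian is L = (1/2) (y')^2 + 78 y^2 / x^2.
Compute ∂L/∂y = 156y/x^2, ∂L/∂y' = y'.
The Euler-Lagrange equation d/dx(∂L/∂y') − ∂L/∂y = 0 reduces to
    y'' − 156/x^2 · y = 0  (x > 0).
Its general solution is
    y(x) = A x^13 + B x^(-12),
with A, B fixed by the endpoint conditions.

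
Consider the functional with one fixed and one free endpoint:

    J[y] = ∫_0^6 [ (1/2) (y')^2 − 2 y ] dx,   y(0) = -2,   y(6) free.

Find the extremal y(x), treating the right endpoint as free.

The Lagrangian L = (1/2) (y')^2 − 2 y gives
    ∂L/∂y = −2,   ∂L/∂y' = y'.
Euler-Lagrange: d/dx(y') − (−2) = 0, i.e. y'' + 2 = 0, so
    y(x) = −(2/2) x^2 + C1 x + C2.
Fixed left endpoint y(0) = -2 ⇒ C2 = -2.
The right endpoint x = 6 is free, so the natural (transversality) condition is ∂L/∂y' |_{x=6} = 0, i.e. y'(6) = 0.
Compute y'(x) = −2 x + C1, so y'(6) = −12 + C1 = 0 ⇒ C1 = 12.
Therefore the extremal is
    y(x) = −x^2 + 12 x − 2.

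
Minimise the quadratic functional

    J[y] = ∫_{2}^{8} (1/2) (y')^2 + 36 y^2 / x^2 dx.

The Lagrangian is L = (1/2) (y')^2 + 36 y^2 / x^2.
Compute ∂L/∂y = 72y/x^2, ∂L/∂y' = y'.
The Euler-Lagrange equation d/dx(∂L/∂y') − ∂L/∂y = 0 reduces to
    y'' − 72/x^2 · y = 0  (x > 0).
Its general solution is
    y(x) = A x^9 + B x^(-8),
with A, B fixed by the endpoint conditions.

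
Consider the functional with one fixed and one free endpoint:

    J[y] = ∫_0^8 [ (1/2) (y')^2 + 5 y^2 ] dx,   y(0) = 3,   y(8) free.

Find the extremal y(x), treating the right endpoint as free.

The Lagrangian L = (1/2) (y')^2 + 5 y^2 gives
    ∂L/∂y = 10 y,   ∂L/∂y' = y'.
Euler-Lagrange: y'' − 10 y = 0.
With k = sqrt(10), the general solution is
    y(x) = A cosh(sqrt(10) x) + B sinh(sqrt(10) x).
Fixed left endpoint y(0) = 3 ⇒ A = 3.
The right endpoint x = 8 is free, so the natural (transversality) condition is ∂L/∂y' |_{x=8} = 0, i.e. y'(8) = 0.
Compute y'(x) = A k sinh(k x) + B k cosh(k x), so
    y'(8) = A k sinh(k·8) + B k cosh(k·8) = 0
    ⇒ B = −A tanh(k·8) = − 3 tanh(sqrt(10)·8).
Therefore the extremal is
    y(x) = 3 cosh(sqrt(10) x) − 3 tanh(sqrt(10)·8) sinh(sqrt(10) x).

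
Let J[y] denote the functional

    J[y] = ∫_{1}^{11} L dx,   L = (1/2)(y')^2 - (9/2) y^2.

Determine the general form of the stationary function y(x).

The Lagrangian is L = (1/2)(y')^2 - (9/2) y^2.
∂L/∂y = -9y.
∂L/∂y' = y'.
The Euler-Lagrange equation d/dx(∂L/∂y') − ∂L/∂y = 0 becomes:
    y'' + 9 y = 0
General solution: y(x) = A sin(3x) + B cos(3x), where A and B are arbitrary constants fixed by the endpoint conditions.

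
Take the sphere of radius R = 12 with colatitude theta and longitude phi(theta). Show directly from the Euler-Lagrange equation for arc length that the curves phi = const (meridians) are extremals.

On the sphere of radius R = 12 with spherical coordinates (θ, φ), the induced metric is
    ds^2 = 144(dθ^2 + sin^2(θ) dφ^2).
Using θ as the parameter, the arc-length functional becomes
    J[φ] = ∫ 12 sqrt(1 + sin^2(θ) (dφ/dθ)^2) dθ.
So L = 12 sqrt(1 + sin^2(θ) φ'^2). Compute
    ∂L/∂φ = 0  (L has no explicit φ dependence),
    ∂L/∂φ' = 12 sin^2(θ) φ' / sqrt(1 + sin^2(θ) φ'^2).
For the candidate φ(θ) = c (constant), φ' = 0, so ∂L/∂φ' evaluated along the candidate vanishes, and ∂L/∂φ is identically zero. Hence
    d/dθ(∂L/∂φ') − ∂L/∂φ = 0
is satisfied. Therefore meridians φ = const are extremals of arc length — they are geodesics on the sphere.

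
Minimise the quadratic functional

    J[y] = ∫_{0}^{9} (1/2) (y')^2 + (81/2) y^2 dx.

The Lagrangian is L = (1/2) (y')^2 + (81/2) y^2.
Compute ∂L/∂y = 81y, ∂L/∂y' = y'.
The Euler-Lagrange equation d/dx(∂L/∂y') − ∂L/∂y = 0 reduces to
    y'' − 81 y = 0.
Its general solution is
    y(x) = A e^(9x) + B e^(−9x),
with A, B fixed by the endpoint conditions.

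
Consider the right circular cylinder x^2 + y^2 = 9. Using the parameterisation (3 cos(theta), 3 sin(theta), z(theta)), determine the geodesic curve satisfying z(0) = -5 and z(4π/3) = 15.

Parameterise the cylinder of radius R = 3 as
    r(θ) = (3 cos θ, 3 sin θ, z(θ)).
The arc-length element is
    ds = sqrt(9 + (dz/dθ)^2) dθ,
so the Lagrangian is L = sqrt(9 + z'^2).
L depends on z' only, not on z or θ, so ∂L/∂z = 0 and
    ∂L/∂z' = z' / sqrt(9 + z'^2).
The Euler-Lagrange equation gives
    d/dθ( z' / sqrt(9 + z'^2) ) = 0,
so z' is constant. Integrating once:
    z(θ) = a θ + b,
a helix on the cylinder (a straight line when the cylinder is unrolled). The constants a, b are determined by the endpoint conditions.
With endpoint conditions z(0) = -5 and z(4π/3) = 15: from z(0) = b we get b = -5, and a·4π/3 + -5 = 15 gives a = 15/π, so
    z(θ) = (15/π) θ − 5.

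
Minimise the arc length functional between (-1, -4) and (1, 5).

Arc-length functional: J[y] = ∫ sqrt(1 + (y')^2) dx.
Lagrangian L = sqrt(1 + (y')^2) has no explicit y dependence, so ∂L/∂y = 0 and the Euler-Lagrange equation gives
    d/dx( y' / sqrt(1 + (y')^2) ) = 0  ⇒  y' / sqrt(1 + (y')^2) = const.
Hence y' is constant, so y(x) is affine.
Fitting the endpoints (-1, -4) and (1, 5):
    slope m = (5 − (-4)) / (1 − (-1)) = 9/2,
    intercept c = (-4) − m·(-1) = 1/2.
Extremal: y(x) = (9/2) x + 1/2.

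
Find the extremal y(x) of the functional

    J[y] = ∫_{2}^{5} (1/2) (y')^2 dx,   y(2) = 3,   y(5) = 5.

The Lagrangian is L = (1/2) (y')^2.
Compute ∂L/∂y = 0, ∂L/∂y' = y'.
The Euler-Lagrange equation d/dx(∂L/∂y') − ∂L/∂y = 0 reduces to
    y'' = 0.
Its general solution is
    y(x) = A x + B,
with A, B fixed by the endpoint conditions.
Applying the endpoint conditions y(2) = 3 and y(5) = 5: solve A·2 + B = 3 and A·5 + B = 5. Subtracting gives A(5 − 2) = 5 − 3, so A = 2/3, and B = 3 − A·2 = 5/3. Therefore
    y(x) = (2/3) x + 5/3.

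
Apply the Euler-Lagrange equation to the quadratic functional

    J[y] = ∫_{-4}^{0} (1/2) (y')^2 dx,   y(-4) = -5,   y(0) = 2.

The Lagrangian is L = (1/2) (y')^2.
Compute ∂L/∂y = 0, ∂L/∂y' = y'.
The Euler-Lagrange equation d/dx(∂L/∂y') − ∂L/∂y = 0 reduces to
    y'' = 0.
Its general solution is
    y(x) = A x + B,
with A, B fixed by the endpoint conditions.
Applying the endpoint conditions y(-4) = -5 and y(0) = 2: solve A·-4 + B = -5 and A·0 + B = 2. Subtracting gives A(0 − -4) = 2 − -5, so A = 7/4, and B = -5 − A·-4 = 2. Therefore
    y(x) = (7/4) x + 2.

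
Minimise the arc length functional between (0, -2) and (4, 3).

Arc-length functional: J[y] = ∫ sqrt(1 + (y')^2) dx.
Lagrangian L = sqrt(1 + (y')^2) has no explicit y dependence, so ∂L/∂y = 0 and the Euler-Lagrange equation gives
    d/dx( y' / sqrt(1 + (y')^2) ) = 0  ⇒  y' / sqrt(1 + (y')^2) = const.
Hence y' is constant, so y(x) is affine.
Fitting the endpoints (0, -2) and (4, 3):
    slope m = (3 − (-2)) / (4 − 0) = 5/4,
    intercept c = (-2) − m·0 = -2.
Extremal: y(x) = (5/4) x - 2.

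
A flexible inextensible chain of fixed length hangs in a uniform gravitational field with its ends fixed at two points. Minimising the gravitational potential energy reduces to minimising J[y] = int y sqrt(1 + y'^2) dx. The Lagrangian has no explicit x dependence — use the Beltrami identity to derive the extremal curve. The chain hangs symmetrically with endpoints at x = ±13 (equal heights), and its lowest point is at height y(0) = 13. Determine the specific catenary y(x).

The Lagrangian L(y, y') = y sqrt(1 + y'^2) has no explicit x dependence, so the Beltrami identity applies:
    L − y' ∂L/∂y' = C.
Compute ∂L/∂y' = y · y' / sqrt(1 + y'^2). Then
    L − y' ∂L/∂y'
    = y sqrt(1 + y'^2) − y · y'^2 / sqrt(1 + y'^2)
    = y (1 + y'^2 − y'^2) / sqrt(1 + y'^2)
    = y / sqrt(1 + y'^2) = C.
Squaring gives y^2 = C^2 (1 + y'^2), i.e.
    y'^2 = y^2 / C^2 − 1.
Separating variables,
    dy / sqrt(y^2 − C^2) = dx / C,
and integrating gives arccosh(y / C) = (x − a)/C, so
    y(x) = C cosh((x − a)/C),
the catenary. The constants C and a are fixed by the two endpoint conditions (and, for the hanging-chain problem, the length constraint selects C).
Now fit the given data. The endpoints x = ±13 are symmetric at equal height, so the catenary is even about its minimum: a = 0 and y(x) = C cosh(x/C). The lowest point is y(0) = C cosh(0) = C, and we are told y(0) = 13, so C = 13. Therefore
    y(x) = 13 cosh(x/13),
and at the endpoints
    y(±13) = 13 cosh(13/13).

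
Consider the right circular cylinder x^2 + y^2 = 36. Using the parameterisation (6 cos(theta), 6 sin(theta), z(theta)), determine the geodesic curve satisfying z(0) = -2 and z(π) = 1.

Parameterise the cylinder of radius R = 6 as
    r(θ) = (6 cos θ, 6 sin θ, z(θ)).
The arc-length element is
    ds = sqrt(36 + (dz/dθ)^2) dθ,
so the Lagrangian is L = sqrt(36 + z'^2).
L depends on z' only, not on z or θ, so ∂L/∂z = 0 and
    ∂L/∂z' = z' / sqrt(36 + z'^2).
The Euler-Lagrange equation gives
    d/dθ( z' / sqrt(36 + z'^2) ) = 0,
so z' is constant. Integrating once:
    z(θ) = a θ + b,
a helix on the cylinder (a straight line when the cylinder is unrolled). The constants a, b are determined by the endpoint conditions.
With endpoint conditions z(0) = -2 and z(π) = 1: from z(0) = b we get b = -2, and a·π + -2 = 1 gives a = 3/π, so
    z(θ) = (3/π) θ − 2.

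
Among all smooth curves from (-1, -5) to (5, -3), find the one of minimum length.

Arc-length functional: J[y] = ∫ sqrt(1 + (y')^2) dx.
Lagrangian L = sqrt(1 + (y')^2) has no explicit y dependence, so ∂L/∂y = 0 and the Euler-Lagrange equation gives
    d/dx( y' / sqrt(1 + (y')^2) ) = 0  ⇒  y' / sqrt(1 + (y')^2) = const.
Hence y' is constant, so y(x) is affine.
Fitting the endpoints (-1, -5) and (5, -3):
    slope m = ((-3) − (-5)) / (5 − (-1)) = 1/3,
    intercept c = (-5) − m·(-1) = -14/3.
Extremal: y(x) = (1/3) x - 14/3.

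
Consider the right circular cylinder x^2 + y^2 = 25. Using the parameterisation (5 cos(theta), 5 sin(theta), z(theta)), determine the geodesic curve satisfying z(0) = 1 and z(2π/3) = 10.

Parameterise the cylinder of radius R = 5 as
    r(θ) = (5 cos θ, 5 sin θ, z(θ)).
The arc-length element is
    ds = sqrt(25 + (dz/dθ)^2) dθ,
so the Lagrangian is L = sqrt(25 + z'^2).
L depends on z' only, not on z or θ, so ∂L/∂z = 0 and
    ∂L/∂z' = z' / sqrt(25 + z'^2).
The Euler-Lagrange equation gives
    d/dθ( z' / sqrt(25 + z'^2) ) = 0,
so z' is constant. Integrating once:
    z(θ) = a θ + b,
a helix on the cylinder (a straight line when the cylinder is unrolled). The constants a, b are determined by the endpoint conditions.
With endpoint conditions z(0) = 1 and z(2π/3) = 10: from z(0) = b we get b = 1, and a·2π/3 + 1 = 10 gives a = 27/(2π), so
    z(θ) = (27/(2π)) θ + 1.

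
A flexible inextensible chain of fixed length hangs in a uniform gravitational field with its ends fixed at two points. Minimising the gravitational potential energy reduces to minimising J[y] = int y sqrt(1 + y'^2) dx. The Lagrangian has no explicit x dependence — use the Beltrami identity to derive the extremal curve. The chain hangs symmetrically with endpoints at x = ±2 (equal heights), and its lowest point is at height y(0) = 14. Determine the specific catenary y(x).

The Lagrangian L(y, y') = y sqrt(1 + y'^2) has no explicit x dependence, so the Beltrami identity applies:
    L − y' ∂L/∂y' = C.
Compute ∂L/∂y' = y · y' / sqrt(1 + y'^2). Then
    L − y' ∂L/∂y'
    = y sqrt(1 + y'^2) − y · y'^2 / sqrt(1 + y'^2)
    = y (1 + y'^2 − y'^2) / sqrt(1 + y'^2)
    = y / sqrt(1 + y'^2) = C.
Squaring gives y^2 = C^2 (1 + y'^2), i.e.
    y'^2 = y^2 / C^2 − 1.
Separating variables,
    dy / sqrt(y^2 − C^2) = dx / C,
and integrating gives arccosh(y / C) = (x − a)/C, so
    y(x) = C cosh((x − a)/C),
the catenary. The constants C and a are fixed by the two endpoint conditions (and, for the hanging-chain problem, the length constraint selects C).
Now fit the given data. The endpoints x = ±2 are symmetric at equal height, so the catenary is even about its minimum: a = 0 and y(x) = C cosh(x/C). The lowest point is y(0) = C cosh(0) = C, and we are told y(0) = 14, so C = 14. Therefore
    y(x) = 14 cosh(x/14),
and at the endpoints
    y(±2) = 14 cosh(2/14).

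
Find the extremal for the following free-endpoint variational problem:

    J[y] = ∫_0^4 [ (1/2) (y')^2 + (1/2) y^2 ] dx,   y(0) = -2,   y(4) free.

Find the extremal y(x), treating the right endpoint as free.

The Lagrangian L = (1/2) (y')^2 + (1/2) y^2 gives
    ∂L/∂y = 1 y,   ∂L/∂y' = y'.
Euler-Lagrange: y'' − y = 0.
With k = 1, the general solution is
    y(x) = A cosh(x) + B sinh(x).
Fixed left endpoint y(0) = -2 ⇒ A = -2.
The right endpoint x = 4 is free, so the natural (transversality) condition is ∂L/∂y' |_{x=4} = 0, i.e. y'(4) = 0.
Compute y'(x) = A k sinh(k x) + B k cosh(k x), so
    y'(4) = A k sinh(k·4) + B k cosh(k·4) = 0
    ⇒ B = −A tanh(k·4) = 2 tanh(1·4).
Therefore the extremal is
    y(x) = −2 cosh(1 x) + 2 tanh(1·4) sinh(1 x).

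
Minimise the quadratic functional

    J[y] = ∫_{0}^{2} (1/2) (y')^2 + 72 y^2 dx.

The Lagrangian is L = (1/2) (y')^2 + 72 y^2.
Compute ∂L/∂y = 144y, ∂L/∂y' = y'.
The Euler-Lagrange equation d/dx(∂L/∂y') − ∂L/∂y = 0 reduces to
    y'' − 144 y = 0.
Its general solution is
    y(x) = A e^(12x) + B e^(−12x),
with A, B fixed by the endpoint conditions.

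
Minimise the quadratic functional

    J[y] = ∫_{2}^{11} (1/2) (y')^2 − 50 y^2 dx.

The Lagrangian is L = (1/2) (y')^2 − 50 y^2.
Compute ∂L/∂y = -100y, ∂L/∂y' = y'.
The Euler-Lagrange equation d/dx(∂L/∂y') − ∂L/∂y = 0 reduces to
    y'' + 100 y = 0.
Its general solution is
    y(x) = A sin(10x) + B cos(10x),
with A, B fixed by the endpoint conditions.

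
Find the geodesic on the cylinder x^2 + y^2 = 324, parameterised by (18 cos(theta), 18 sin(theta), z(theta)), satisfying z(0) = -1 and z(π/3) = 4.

Parameterise the cylinder of radius R = 18 as
    r(θ) = (18 cos θ, 18 sin θ, z(θ)).
The arc-length element is
    ds = sqrt(324 + (dz/dθ)^2) dθ,
so the Lagrangian is L = sqrt(324 + z'^2).
L depends on z' only, not on z or θ, so ∂L/∂z = 0 and
    ∂L/∂z' = z' / sqrt(324 + z'^2).
The Euler-Lagrange equation gives
    d/dθ( z' / sqrt(324 + z'^2) ) = 0,
so z' is constant. Integrating once:
    z(θ) = a θ + b,
a helix on the cylinder (a straight line when the cylinder is unrolled). The constants a, b are determined by the endpoint conditions.
With endpoint conditions z(0) = -1 and z(π/3) = 4: from z(0) = b we get b = -1, and a·π/3 + -1 = 4 gives a = 15/π, so
    z(θ) = (15/π) θ − 1.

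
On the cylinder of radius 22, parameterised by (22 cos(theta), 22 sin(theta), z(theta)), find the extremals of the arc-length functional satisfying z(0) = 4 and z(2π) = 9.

Parameterise the cylinder of radius R = 22 as
    r(θ) = (22 cos θ, 22 sin θ, z(θ)).
The arc-length element is
    ds = sqrt(484 + (dz/dθ)^2) dθ,
so the Lagrangian is L = sqrt(484 + z'^2).
L depends on z' only, not on z or θ, so ∂L/∂z = 0 and
    ∂L/∂z' = z' / sqrt(484 + z'^2).
The Euler-Lagrange equation gives
    d/dθ( z' / sqrt(484 + z'^2) ) = 0,
so z' is constant. Integrating once:
    z(θ) = a θ + b,
a helix on the cylinder (a straight line when the cylinder is unrolled). The constants a, b are determined by the endpoint conditions.
With endpoint conditions z(0) = 4 and z(2π) = 9: from z(0) = b we get b = 4, and a·2π + 4 = 9 gives a = 5/(2π), so
    z(θ) = (5/(2π)) θ + 4.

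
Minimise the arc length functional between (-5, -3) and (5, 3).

Arc-length functional: J[y] = ∫ sqrt(1 + (y')^2) dx.
Lagrangian L = sqrt(1 + (y')^2) has no explicit y dependence, so ∂L/∂y = 0 and the Euler-Lagrange equation gives
    d/dx( y' / sqrt(1 + (y')^2) ) = 0  ⇒  y' / sqrt(1 + (y')^2) = const.
Hence y' is constant, so y(x) is affine.
Fitting the endpoints (-5, -3) and (5, 3):
    slope m = (3 − (-3)) / (5 − (-5)) = 3/5,
    intercept c = (-3) − m·(-5) = 0.
Extremal: y(x) = (3/5) x.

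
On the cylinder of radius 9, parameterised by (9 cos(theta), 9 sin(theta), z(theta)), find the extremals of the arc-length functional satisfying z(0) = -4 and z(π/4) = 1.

Parameterise the cylinder of radius R = 9 as
    r(θ) = (9 cos θ, 9 sin θ, z(θ)).
The arc-length element is
    ds = sqrt(81 + (dz/dθ)^2) dθ,
so the Lagrangian is L = sqrt(81 + z'^2).
L depends on z' only, not on z or θ, so ∂L/∂z = 0 and
    ∂L/∂z' = z' / sqrt(81 + z'^2).
The Euler-Lagrange equation gives
    d/dθ( z' / sqrt(81 + z'^2) ) = 0,
so z' is constant. Integrating once:
    z(θ) = a θ + b,
a helix on the cylinder (a straight line when the cylinder is unrolled). The constants a, b are determined by the endpoint conditions.
With endpoint conditions z(0) = -4 and z(π/4) = 1: from z(0) = b we get b = -4, and a·π/4 + -4 = 1 gives a = 20/π, so
    z(θ) = (20/π) θ − 4.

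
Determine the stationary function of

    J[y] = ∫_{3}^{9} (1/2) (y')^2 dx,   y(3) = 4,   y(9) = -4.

The Lagrangian is L = (1/2) (y')^2.
Compute ∂L/∂y = 0, ∂L/∂y' = y'.
The Euler-Lagrange equation d/dx(∂L/∂y') − ∂L/∂y = 0 reduces to
    y'' = 0.
Its general solution is
    y(x) = A x + B,
with A, B fixed by the endpoint conditions.
Applying the endpoint conditions y(3) = 4 and y(9) = -4: solve A·3 + B = 4 and A·9 + B = -4. Subtracting gives A(9 − 3) = -4 − 4, so A = -4/3, and B = 4 − A·3 = 8. Therefore
    y(x) = (-4/3) x + 8.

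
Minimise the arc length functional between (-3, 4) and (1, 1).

Arc-length functional: J[y] = ∫ sqrt(1 + (y')^2) dx.
Lagrangian L = sqrt(1 + (y')^2) has no explicit y dependence, so ∂L/∂y = 0 and the Euler-Lagrange equation gives
    d/dx( y' / sqrt(1 + (y')^2) ) = 0  ⇒  y' / sqrt(1 + (y')^2) = const.
Hence y' is constant, so y(x) is affine.
Fitting the endpoints (-3, 4) and (1, 1):
    slope m = (1 − 4) / (1 − (-3)) = -3/4,
    intercept c = 4 − m·(-3) = 7/4.
Extremal: y(x) = (-3/4) x + 7/4.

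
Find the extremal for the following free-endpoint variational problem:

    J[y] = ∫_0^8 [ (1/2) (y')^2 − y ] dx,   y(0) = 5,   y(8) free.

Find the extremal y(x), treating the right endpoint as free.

The Lagrangian L = (1/2) (y')^2 − y gives
    ∂L/∂y = −1,   ∂L/∂y' = y'.
Euler-Lagrange: d/dx(y') − (−1) = 0, i.e. y'' + 1 = 0, so
    y(x) = −(1/2) x^2 + C1 x + C2.
Fixed left endpoint y(0) = 5 ⇒ C2 = 5.
The right endpoint x = 8 is free, so the natural (transversality) condition is ∂L/∂y' |_{x=8} = 0, i.e. y'(8) = 0.
Compute y'(x) = −1 x + C1, so y'(8) = −8 + C1 = 0 ⇒ C1 = 8.
Therefore the extremal is
    y(x) = −x^2/2 + 8 x + 5.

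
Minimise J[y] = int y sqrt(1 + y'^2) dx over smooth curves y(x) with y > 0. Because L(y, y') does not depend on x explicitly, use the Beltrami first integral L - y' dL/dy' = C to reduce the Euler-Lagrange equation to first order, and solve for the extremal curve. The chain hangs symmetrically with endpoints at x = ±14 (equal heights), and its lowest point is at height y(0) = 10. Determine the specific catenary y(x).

The Lagrangian L(y, y') = y sqrt(1 + y'^2) has no explicit x dependence, so the Beltrami identity applies:
    L − y' ∂L/∂y' = C.
Compute ∂L/∂y' = y · y' / sqrt(1 + y'^2). Then
    L − y' ∂L/∂y'
    = y sqrt(1 + y'^2) − y · y'^2 / sqrt(1 + y'^2)
    = y (1 + y'^2 − y'^2) / sqrt(1 + y'^2)
    = y / sqrt(1 + y'^2) = C.
Squaring gives y^2 = C^2 (1 + y'^2), i.e.
    y'^2 = y^2 / C^2 − 1.
Separating variables,
    dy / sqrt(y^2 − C^2) = dx / C,
and integrating gives arccosh(y / C) = (x − a)/C, so
    y(x) = C cosh((x − a)/C),
the catenary. The constants C and a are fixed by the two endpoint conditions (and, for the hanging-chain problem, the length constraint selects C).
Now fit the given data. The endpoints x = ±14 are symmetric at equal height, so the catenary is even about its minimum: a = 0 and y(x) = C cosh(x/C). The lowest point is y(0) = C cosh(0) = C, and we are told y(0) = 10, so C = 10. Therefore
    y(x) = 10 cosh(x/10),
and at the endpoints
    y(±14) = 10 cosh(14/10).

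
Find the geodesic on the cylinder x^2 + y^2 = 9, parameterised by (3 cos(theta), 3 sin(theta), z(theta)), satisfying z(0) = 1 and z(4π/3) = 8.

Parameterise the cylinder of radius R = 3 as
    r(θ) = (3 cos θ, 3 sin θ, z(θ)).
The arc-length element is
    ds = sqrt(9 + (dz/dθ)^2) dθ,
so the Lagrangian is L = sqrt(9 + z'^2).
L depends on z' only, not on z or θ, so ∂L/∂z = 0 and
    ∂L/∂z' = z' / sqrt(9 + z'^2).
The Euler-Lagrange equation gives
    d/dθ( z' / sqrt(9 + z'^2) ) = 0,
so z' is constant. Integrating once:
    z(θ) = a θ + b,
a helix on the cylinder (a straight line when the cylinder is unrolled). The constants a, b are determined by the endpoint conditions.
With endpoint conditions z(0) = 1 and z(4π/3) = 8: from z(0) = b we get b = 1, and a·4π/3 + 1 = 8 gives a = 21/(4π), so
    z(θ) = (21/(4π)) θ + 1.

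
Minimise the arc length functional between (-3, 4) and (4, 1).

Arc-length functional: J[y] = ∫ sqrt(1 + (y')^2) dx.
Lagrangian L = sqrt(1 + (y')^2) has no explicit y dependence, so ∂L/∂y = 0 and the Euler-Lagrange equation gives
    d/dx( y' / sqrt(1 + (y')^2) ) = 0  ⇒  y' / sqrt(1 + (y')^2) = const.
Hence y' is constant, so y(x) is affine.
Fitting the endpoints (-3, 4) and (4, 1):
    slope m = (1 − 4) / (4 − (-3)) = -3/7,
    intercept c = 4 − m·(-3) = 19/7.
Extremal: y(x) = (-3/7) x + 19/7.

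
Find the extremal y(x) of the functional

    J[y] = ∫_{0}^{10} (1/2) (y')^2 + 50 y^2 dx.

The Lagrangian is L = (1/2) (y')^2 + 50 y^2.
Compute ∂L/∂y = 100y, ∂L/∂y' = y'.
The Euler-Lagrange equation d/dx(∂L/∂y') − ∂L/∂y = 0 reduces to
    y'' − 100 y = 0.
Its general solution is
    y(x) = A e^(10x) + B e^(−10x),
with A, B fixed by the endpoint conditions.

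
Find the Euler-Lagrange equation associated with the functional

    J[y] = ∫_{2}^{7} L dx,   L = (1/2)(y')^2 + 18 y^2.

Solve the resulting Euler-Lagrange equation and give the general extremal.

The Lagrangian is L = (1/2)(y')^2 + 18 y^2.
∂L/∂y = 36y.
∂L/∂y' = y'.
The Euler-Lagrange equation d/dx(∂L/∂y') − ∂L/∂y = 0 becomes:
    y'' - 36 y = 0
General solution: y(x) = A e^(6x) + B e^(-6x), where A and B are arbitrary constants fixed by the endpoint conditions.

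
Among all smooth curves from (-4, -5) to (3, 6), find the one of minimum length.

Arc-length functional: J[y] = ∫ sqrt(1 + (y')^2) dx.
Lagrangian L = sqrt(1 + (y')^2) has no explicit y dependence, so ∂L/∂y = 0 and the Euler-Lagrange equation gives
    d/dx( y' / sqrt(1 + (y')^2) ) = 0  ⇒  y' / sqrt(1 + (y')^2) = const.
Hence y' is constant, so y(x) is affine.
Fitting the endpoints (-4, -5) and (3, 6):
    slope m = (6 − (-5)) / (3 − (-4)) = 11/7,
    intercept c = (-5) − m·(-4) = 9/7.
Extremal: y(x) = (11/7) x + 9/7.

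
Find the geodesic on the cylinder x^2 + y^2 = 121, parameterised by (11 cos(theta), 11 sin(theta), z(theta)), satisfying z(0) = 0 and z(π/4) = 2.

Parameterise the cylinder of radius R = 11 as
    r(θ) = (11 cos θ, 11 sin θ, z(θ)).
The arc-length element is
    ds = sqrt(121 + (dz/dθ)^2) dθ,
so the Lagrangian is L = sqrt(121 + z'^2).
L depends on z' only, not on z or θ, so ∂L/∂z = 0 and
    ∂L/∂z' = z' / sqrt(121 + z'^2).
The Euler-Lagrange equation gives
    d/dθ( z' / sqrt(121 + z'^2) ) = 0,
so z' is constant. Integrating once:
    z(θ) = a θ + b,
a helix on the cylinder (a straight line when the cylinder is unrolled). The constants a, b are determined by the endpoint conditions.
With endpoint conditions z(0) = 0 and z(π/4) = 2: from z(0) = b we get b = 0, and a·π/4 + 0 = 2 gives a = 8/π, so
    z(θ) = (8/π) θ.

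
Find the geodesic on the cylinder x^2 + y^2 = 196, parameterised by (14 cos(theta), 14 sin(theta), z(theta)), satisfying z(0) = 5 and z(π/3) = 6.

Parameterise the cylinder of radius R = 14 as
    r(θ) = (14 cos θ, 14 sin θ, z(θ)).
The arc-length element is
    ds = sqrt(196 + (dz/dθ)^2) dθ,
so the Lagrangian is L = sqrt(196 + z'^2).
L depends on z' only, not on z or θ, so ∂L/∂z = 0 and
    ∂L/∂z' = z' / sqrt(196 + z'^2).
The Euler-Lagrange equation gives
    d/dθ( z' / sqrt(196 + z'^2) ) = 0,
so z' is constant. Integrating once:
    z(θ) = a θ + b,
a helix on the cylinder (a straight line when the cylinder is unrolled). The constants a, b are determined by the endpoint conditions.
With endpoint conditions z(0) = 5 and z(π/3) = 6: from z(0) = b we get b = 5, and a·π/3 + 5 = 6 gives a = 3/π, so
    z(θ) = (3/π) θ + 5.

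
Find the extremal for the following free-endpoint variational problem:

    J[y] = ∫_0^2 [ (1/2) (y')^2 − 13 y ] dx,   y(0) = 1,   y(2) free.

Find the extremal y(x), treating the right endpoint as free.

The Lagrangian L = (1/2) (y')^2 − 13 y gives
    ∂L/∂y = −13,   ∂L/∂y' = y'.
Euler-Lagrange: d/dx(y') − (−13) = 0, i.e. y'' + 13 = 0, so
    y(x) = −(13/2) x^2 + C1 x + C2.
Fixed left endpoint y(0) = 1 ⇒ C2 = 1.
The right endpoint x = 2 is free, so the natural (transversality) condition is ∂L/∂y' |_{x=2} = 0, i.e. y'(2) = 0.
Compute y'(x) = −13 x + C1, so y'(2) = −26 + C1 = 0 ⇒ C1 = 26.
Therefore the extremal is
    y(x) = −(13/2) x^2 + 26 x + 1.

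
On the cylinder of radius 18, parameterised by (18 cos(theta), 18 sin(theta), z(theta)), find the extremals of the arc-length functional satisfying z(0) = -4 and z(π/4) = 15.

Parameterise the cylinder of radius R = 18 as
    r(θ) = (18 cos θ, 18 sin θ, z(θ)).
The arc-length element is
    ds = sqrt(324 + (dz/dθ)^2) dθ,
so the Lagrangian is L = sqrt(324 + z'^2).
L depends on z' only, not on z or θ, so ∂L/∂z = 0 and
    ∂L/∂z' = z' / sqrt(324 + z'^2).
The Euler-Lagrange equation gives
    d/dθ( z' / sqrt(324 + z'^2) ) = 0,
so z' is constant. Integrating once:
    z(θ) = a θ + b,
a helix on the cylinder (a straight line when the cylinder is unrolled). The constants a, b are determined by the endpoint conditions.
With endpoint conditions z(0) = -4 and z(π/4) = 15: from z(0) = b we get b = -4, and a·π/4 + -4 = 15 gives a = 76/π, so
    z(θ) = (76/π) θ − 4.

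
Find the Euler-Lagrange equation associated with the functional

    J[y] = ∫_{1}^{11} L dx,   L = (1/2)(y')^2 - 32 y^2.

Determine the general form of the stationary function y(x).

The Lagrangian is L = (1/2)(y')^2 - 32 y^2.
∂L/∂y = -64y.
∂L/∂y' = y'.
The Euler-Lagrange equation d/dx(∂L/∂y') − ∂L/∂y = 0 becomes:
    y'' + 64 y = 0
General solution: y(x) = A sin(8x) + B cos(8x), where A and B are arbitrary constants fixed by the endpoint conditions.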